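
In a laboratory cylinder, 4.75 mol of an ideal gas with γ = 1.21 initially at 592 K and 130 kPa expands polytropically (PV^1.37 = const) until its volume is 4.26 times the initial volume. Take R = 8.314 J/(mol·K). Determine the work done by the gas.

V₁ = nRT₁/P₁ = 4.75×8.314×592/130 = 180 L.
Polytropic n=1.37: T₂ = T₁(V₁/V₂)^(n−1) = 592×(0.235)^0.37 = 346 K; P₂ = P₁(V₁/V₂)^n = 17.9 kPa.
W = (P₁V₁−P₂V₂)/(n−1) = (130×180−17.9×766)/0.37 = 26200 J.

26200 J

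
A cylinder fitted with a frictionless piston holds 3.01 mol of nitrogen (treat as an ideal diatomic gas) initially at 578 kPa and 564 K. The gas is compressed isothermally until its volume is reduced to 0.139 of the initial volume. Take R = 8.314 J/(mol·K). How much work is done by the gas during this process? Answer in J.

-27900 J

V₁ = nRT₁/P₁ = 3.01×8.314×564/578 = 24.4 L.
Isothermal: T stays 564 K; PV = const ⇒ V₂ = 3.39 L, P₂ = 4160 kPa.
W = nRT ln(V₂/V₁) = 3.01×8.314×564×ln(0.139) = -27900 J.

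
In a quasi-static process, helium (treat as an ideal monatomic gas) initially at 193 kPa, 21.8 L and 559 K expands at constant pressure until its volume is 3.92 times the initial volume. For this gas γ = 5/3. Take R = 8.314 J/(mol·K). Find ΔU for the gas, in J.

n = P₁V₁/(RT₁) = 193×21.8/(8.314×559) = 0.905 mol.
Isobaric: P stays 193 kPa; V/T = const ⇒ T₂ = 2190 K, V₂ = 85.5 L.
For an ideal gas ΔU = nCvΔT with Cv = (3/2)R = 12.5 J/(mol·K).
ΔU = 0.905×12.5×(2190−559) = 18400 J.

18400 J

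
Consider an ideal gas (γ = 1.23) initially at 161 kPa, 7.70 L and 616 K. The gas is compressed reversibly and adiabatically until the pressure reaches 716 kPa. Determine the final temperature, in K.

814 K

Adiabatic: T₂/T₁ = (P₂/P₁)^((γ−1)/γ) ⇒ T₂ = 616×(4.45)^0.187 = 814 K; V₂ = 2.29 L.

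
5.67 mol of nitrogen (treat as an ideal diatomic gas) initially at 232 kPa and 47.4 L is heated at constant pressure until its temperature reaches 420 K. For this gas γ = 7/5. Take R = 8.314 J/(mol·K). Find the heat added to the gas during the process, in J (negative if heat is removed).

30800 J

T₁ = P₁V₁/(nR) = 232×47.4/(5.67×8.314) = 233 K.
Isobaric: P stays 232 kPa; V/T = const ⇒ T₂ = 420 K, V₂ = 85.3 L.
W = PΔV = 232×(85.3−47.4) kPa·L = 8800 J.
ΔU = nCvΔT = 5.67×20.8×(420−233) = 22000 J.
Q = ΔU + W = nCpΔT = 30800 J.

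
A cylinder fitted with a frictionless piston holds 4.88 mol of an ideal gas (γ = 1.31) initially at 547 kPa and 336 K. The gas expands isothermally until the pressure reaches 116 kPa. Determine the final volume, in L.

V₁ = nRT₁/P₁ = 4.88×8.314×336/547 = 24.9 L.
Isothermal: T stays 336 K; PV = const ⇒ V₂ = 118 L, P₂ = 116 kPa.

118 L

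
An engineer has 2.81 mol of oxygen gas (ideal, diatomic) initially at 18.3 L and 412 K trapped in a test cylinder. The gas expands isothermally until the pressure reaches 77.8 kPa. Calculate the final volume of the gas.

P₁ = nRT₁/V₁ = 2.81×8.314×412/18.3 = 526 kPa.
Isothermal: T stays 412 K; PV = const ⇒ V₂ = 124 L, P₂ = 77.8 kPa.

124 L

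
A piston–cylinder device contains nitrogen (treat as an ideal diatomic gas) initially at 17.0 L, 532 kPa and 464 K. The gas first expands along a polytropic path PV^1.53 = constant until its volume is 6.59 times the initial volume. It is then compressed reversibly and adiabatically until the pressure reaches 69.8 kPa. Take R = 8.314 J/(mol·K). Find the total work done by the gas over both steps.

n = P₁V₁/(RT₁) = 532×17.0/(8.314×464) = 2.34 mol.
Step 1 — Polytropic n=1.53: T₂ = T₁(V₁/V₂)^(n−1) = 464×(0.152)^0.53 = 171 K; P₂ = P₁(V₁/V₂)^n = 29.7 kPa.
W = (P₁V₁−P₂V₂)/(n−1) = (532×17.0−29.7×112)/0.53 = 10800 J.
ΔU = nCvΔT = 2.34×20.8×(171−464) = -14300 J.
Q = ΔU + W = -3500 J.
State after step 1: P = 29.7 kPa, V = 112 L, T = 171 K.
Step 2 — Adiabatic: T₂/T₁ = (P₂/P₁)^((γ−1)/γ) ⇒ T₂ = 171×(2.35)^0.286 = 218 K; V₂ = 60.9 L.
ΔU = nCvΔT = 2.34×20.8×(218−171) = 2300 J.
Q = 0 for an adiabatic process, so W = −ΔU = -2300 J.
Net over both steps: W = 8480 J, Q = -3500 J, ΔU = -12000 J.

8480 J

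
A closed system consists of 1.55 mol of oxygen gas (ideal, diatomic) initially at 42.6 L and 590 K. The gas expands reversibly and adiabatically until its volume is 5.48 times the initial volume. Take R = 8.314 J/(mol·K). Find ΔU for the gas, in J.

-9380 J

P₁ = nRT₁/V₁ = 1.55×8.314×590/42.6 = 178 kPa.
Adiabatic: TV^(γ−1) = const ⇒ T₂ = 590×(0.182)^0.400 = 299 K; PV^γ = const ⇒ P₂ = 16.5 kPa.
For an ideal gas ΔU = nCvΔT with Cv = (5/2)R = 20.8 J/(mol·K).
ΔU = 1.55×20.8×(299−590) = -9380 J.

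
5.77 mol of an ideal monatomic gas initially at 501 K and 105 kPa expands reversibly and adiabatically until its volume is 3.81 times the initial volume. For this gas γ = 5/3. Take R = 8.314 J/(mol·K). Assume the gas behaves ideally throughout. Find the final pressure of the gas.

V₁ = nRT₁/P₁ = 5.77×8.314×501/105 = 229 L.
Adiabatic: TV^(γ−1) = const ⇒ T₂ = 501×(0.262)^0.667 = 205 K; PV^γ = const ⇒ P₂ = 11.3 kPa.

11.3 kPa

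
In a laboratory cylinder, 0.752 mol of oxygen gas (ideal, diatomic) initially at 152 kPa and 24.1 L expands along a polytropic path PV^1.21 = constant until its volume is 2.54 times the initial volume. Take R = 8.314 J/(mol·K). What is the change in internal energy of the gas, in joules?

T₁ = P₁V₁/(nR) = 152×24.1/(0.752×8.314) = 586 K.
Polytropic n=1.21: T₂ = T₁(V₁/V₂)^(n−1) = 586×(0.394)^0.21 = 482 K; P₂ = P₁(V₁/V₂)^n = 49.2 kPa.
For an ideal gas ΔU = nCvΔT with Cv = (5/2)R = 20.8 J/(mol·K).
ΔU = 0.752×20.8×(482−586) = -1630 J.

-1630 J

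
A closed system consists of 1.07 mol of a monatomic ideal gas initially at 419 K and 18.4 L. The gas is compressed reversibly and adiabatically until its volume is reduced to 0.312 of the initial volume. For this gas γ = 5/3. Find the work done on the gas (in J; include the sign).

6560 J

P₁ = nRT₁/V₁ = 1.07×8.314×419/18.4 = 203 kPa.
Adiabatic: TV^(γ−1) = const ⇒ T₂ = 419×(3.21)^0.667 = 911 K; PV^γ = const ⇒ P₂ = 1410 kPa.
ΔU = nCvΔT = 1.07×12.5×(911−419) = 6560 J.
Q = 0 for an adiabatic process, so W = −ΔU = -6560 J.
Work done on the gas = −W_by = 6560 J.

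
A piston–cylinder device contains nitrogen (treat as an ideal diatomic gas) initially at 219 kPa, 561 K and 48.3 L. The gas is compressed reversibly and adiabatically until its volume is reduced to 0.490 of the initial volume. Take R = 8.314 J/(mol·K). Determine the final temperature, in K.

Adiabatic: TV^(γ−1) = const ⇒ T₂ = 561×(2.04)^0.400 = 746 K; PV^γ = const ⇒ P₂ = 595 kPa.

746 K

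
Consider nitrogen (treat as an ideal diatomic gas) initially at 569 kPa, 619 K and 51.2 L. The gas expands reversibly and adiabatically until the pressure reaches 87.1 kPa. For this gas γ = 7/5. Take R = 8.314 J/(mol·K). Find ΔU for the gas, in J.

-30200 J

n = P₁V₁/(RT₁) = 569×51.2/(8.314×619) = 5.66 mol.
Adiabatic: T₂/T₁ = (P₂/P₁)^((γ−1)/γ) ⇒ T₂ = 619×(0.153)^0.286 = 362 K; V₂ = 196 L.
For an ideal gas ΔU = nCvΔT with Cv = (5/2)R = 20.8 J/(mol·K).
ΔU = 5.66×20.8×(362−619) = -30200 J.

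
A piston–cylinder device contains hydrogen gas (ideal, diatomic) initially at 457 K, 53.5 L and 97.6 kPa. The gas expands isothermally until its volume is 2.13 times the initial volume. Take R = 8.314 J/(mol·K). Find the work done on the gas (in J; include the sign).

-3950 J

n = P₁V₁/(RT₁) = 97.6×53.5/(8.314×457) = 1.37 mol.
Isothermal: T stays 457 K; PV = const ⇒ V₂ = 114 L, P₂ = 45.8 kPa.
W = nRT ln(V₂/V₁) = 1.37×8.314×457×ln(2.13) = 3950 J.
Work done on the gas = −W_by = -3950 J.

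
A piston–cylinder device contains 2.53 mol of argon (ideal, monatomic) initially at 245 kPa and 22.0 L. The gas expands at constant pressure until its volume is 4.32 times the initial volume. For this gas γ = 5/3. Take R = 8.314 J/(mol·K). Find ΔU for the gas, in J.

26800 J

T₁ = P₁V₁/(nR) = 245×22.0/(2.53×8.314) = 256 K.
Isobaric: P stays 245 kPa; V/T = const ⇒ T₂ = 1110 K, V₂ = 95.0 L.
For an ideal gas ΔU = nCvΔT with Cv = (3/2)R = 12.5 J/(mol·K).
ΔU = 2.53×12.5×(1110−256) = 26800 J.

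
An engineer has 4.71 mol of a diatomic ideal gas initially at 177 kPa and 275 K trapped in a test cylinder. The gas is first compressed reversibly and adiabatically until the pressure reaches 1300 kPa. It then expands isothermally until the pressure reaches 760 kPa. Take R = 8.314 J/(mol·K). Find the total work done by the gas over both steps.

V₁ = nRT₁/P₁ = 4.71×8.314×275/177 = 60.8 L.
Step 1 — Adiabatic: T₂/T₁ = (P₂/P₁)^((γ−1)/γ) ⇒ T₂ = 275×(7.34)^0.286 = 486 K; V₂ = 14.6 L.
ΔU = nCvΔT = 4.71×20.8×(486−275) = 20700 J.
Q = 0 for an adiabatic process, so W = −ΔU = -20700 J.
State after step 1: P = 1300 kPa, V = 14.6 L, T = 486 K.
Step 2 — Isothermal: T stays 486 K; PV = const ⇒ V₂ = 25.0 L, P₂ = 760 kPa.
ΔU = 0 (ideal gas, T constant).
W = nRT ln(V₂/V₁) = 4.71×8.314×486×ln(1.71) = 10200 J.
Q = ΔU + W = 10200 J.
Net over both steps: W = -10500 J, Q = 10200 J, ΔU = 20700 J.

-10500 J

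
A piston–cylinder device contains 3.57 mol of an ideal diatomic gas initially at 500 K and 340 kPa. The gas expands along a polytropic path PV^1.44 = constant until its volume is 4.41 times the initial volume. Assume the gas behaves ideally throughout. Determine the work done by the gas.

16200 J

V₁ = nRT₁/P₁ = 3.57×8.314×500/340 = 43.6 L.
Polytropic n=1.44: T₂ = T₁(V₁/V₂)^(n−1) = 500×(0.227)^0.44 = 260 K; P₂ = P₁(V₁/V₂)^n = 40.1 kPa.
W = (P₁V₁−P₂V₂)/(n−1) = (340×43.6−40.1×192)/0.44 = 16200 J.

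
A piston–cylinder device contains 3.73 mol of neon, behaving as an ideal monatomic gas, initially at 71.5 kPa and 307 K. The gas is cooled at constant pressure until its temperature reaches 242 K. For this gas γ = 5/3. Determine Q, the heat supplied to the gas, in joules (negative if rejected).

V₁ = nRT₁/P₁ = 3.73×8.314×307/71.5 = 133 L.
Isobaric: P stays 71.5 kPa; V/T = const ⇒ T₂ = 242 K, V₂ = 105 L.
W = PΔV = 71.5×(105−133) kPa·L = -2020 J.
ΔU = nCvΔT = 3.73×12.5×(242−307) = -3020 J.
Q = ΔU + W = nCpΔT = -5040 J.

-5040 J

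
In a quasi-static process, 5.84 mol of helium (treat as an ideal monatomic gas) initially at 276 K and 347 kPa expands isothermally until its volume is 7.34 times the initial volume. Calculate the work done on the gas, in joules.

V₁ = nRT₁/P₁ = 5.84×8.314×276/347 = 38.6 L.
Isothermal: T stays 276 K; PV = const ⇒ V₂ = 283 L, P₂ = 47.3 kPa.
W = nRT ln(V₂/V₁) = 5.84×8.314×276×ln(7.34) = 26700 J.
Work done on the gas = −W_by = -26700 J.

-26700 J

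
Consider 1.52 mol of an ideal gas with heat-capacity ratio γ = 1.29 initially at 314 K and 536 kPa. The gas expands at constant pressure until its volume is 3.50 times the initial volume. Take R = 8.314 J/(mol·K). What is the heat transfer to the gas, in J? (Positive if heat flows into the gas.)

44100 J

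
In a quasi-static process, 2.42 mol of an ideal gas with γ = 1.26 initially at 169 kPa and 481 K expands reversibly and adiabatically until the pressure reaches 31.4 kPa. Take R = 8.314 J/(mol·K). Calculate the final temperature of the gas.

340 K

V₁ = nRT₁/P₁ = 2.42×8.314×481/169 = 57.3 L.
Adiabatic: T₂/T₁ = (P₂/P₁)^((γ−1)/γ) ⇒ T₂ = 481×(0.186)^0.206 = 340 K; V₂ = 218 L.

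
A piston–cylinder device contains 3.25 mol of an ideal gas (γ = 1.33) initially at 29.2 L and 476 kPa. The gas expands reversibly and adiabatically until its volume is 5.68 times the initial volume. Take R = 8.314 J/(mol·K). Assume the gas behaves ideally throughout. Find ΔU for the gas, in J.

T₁ = P₁V₁/(nR) = 476×29.2/(3.25×8.314) = 514 K.
Adiabatic: TV^(γ−1) = const ⇒ T₂ = 514×(0.176)^0.330 = 290 K; PV^γ = const ⇒ P₂ = 47.2 kPa.
For an ideal gas ΔU = nCvΔT with Cv = R/(γ−1) = 25.2 J/(mol·K).
ΔU = 3.25×25.2×(290−514) = -18400 J.

-18400 J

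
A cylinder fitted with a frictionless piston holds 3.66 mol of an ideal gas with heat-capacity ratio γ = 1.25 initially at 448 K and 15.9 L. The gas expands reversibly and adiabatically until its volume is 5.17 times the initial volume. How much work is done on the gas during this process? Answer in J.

-18400 J

P₁ = nRT₁/V₁ = 3.66×8.314×448/15.9 = 857 kPa.
Adiabatic: TV^(γ−1) = const ⇒ T₂ = 448×(0.193)^0.250 = 297 K; PV^γ = const ⇒ P₂ = 110 kPa.
ΔU = nCvΔT = 3.66×33.3×(297−448) = -18400 J.
Q = 0 for an adiabatic process, so W = −ΔU = 18400 J.
Work done on the gas = −W_by = -18400 J.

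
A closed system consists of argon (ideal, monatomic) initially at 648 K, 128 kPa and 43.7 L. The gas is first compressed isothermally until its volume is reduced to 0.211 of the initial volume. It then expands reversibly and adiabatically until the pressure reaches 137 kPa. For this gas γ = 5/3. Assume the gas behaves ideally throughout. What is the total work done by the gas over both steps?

-4940 J

n = P₁V₁/(RT₁) = 128×43.7/(8.314×648) = 1.04 mol.
Step 1 — Isothermal: T stays 648 K; PV = const ⇒ V₂ = 9.22 L, P₂ = 607 kPa.
ΔU = 0 (ideal gas, T constant).
W = nRT ln(V₂/V₁) = 1.04×8.314×648×ln(0.211) = -8700 J.
Q = ΔU + W = -8700 J.
State after step 1: P = 607 kPa, V = 9.22 L, T = 648 K.
Step 2 — Adiabatic: T₂/T₁ = (P₂/P₁)^((γ−1)/γ) ⇒ T₂ = 648×(0.226)^0.400 = 357 K; V₂ = 22.5 L.
ΔU = nCvΔT = 1.04×12.5×(357−648) = -3760 J.
Q = 0 for an adiabatic process, so W = −ΔU = 3760 J.
Net over both steps: W = -4940 J, Q = -8700 J, ΔU = -3760 J.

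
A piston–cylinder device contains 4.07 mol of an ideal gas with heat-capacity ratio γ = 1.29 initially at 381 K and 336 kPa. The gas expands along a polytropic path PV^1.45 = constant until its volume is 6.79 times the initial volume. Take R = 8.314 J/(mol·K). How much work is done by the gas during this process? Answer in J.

V₁ = nRT₁/P₁ = 4.07×8.314×381/336 = 38.4 L.
Polytropic n=1.45: T₂ = T₁(V₁/V₂)^(n−1) = 381×(0.147)^0.45 = 161 K; P₂ = P₁(V₁/V₂)^n = 20.9 kPa.
W = (P₁V₁−P₂V₂)/(n−1) = (336×38.4−20.9×261)/0.45 = 16500 J.

16500 J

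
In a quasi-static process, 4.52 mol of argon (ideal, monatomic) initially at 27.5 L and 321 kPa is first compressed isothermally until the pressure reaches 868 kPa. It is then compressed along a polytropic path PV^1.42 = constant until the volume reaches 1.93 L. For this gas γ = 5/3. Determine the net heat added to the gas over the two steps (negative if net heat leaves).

-16600 J

T₁ = P₁V₁/(nR) = 321×27.5/(4.52×8.314) = 235 K.
Step 1 — Isothermal: T stays 235 K; PV = const ⇒ V₂ = 10.2 L, P₂ = 868 kPa.
ΔU = 0 (ideal gas, T constant).
W = nRT ln(V₂/V₁) = 4.52×8.314×235×ln(0.370) = -8780 J.
Q = ΔU + W = -8780 J.
State after step 1: P = 868 kPa, V = 10.2 L, T = 235 K.
Step 2 — Polytropic n=1.42: T₂ = T₁(V₁/V₂)^(n−1) = 235×(5.27)^0.42 = 472 K; P₂ = P₁(V₁/V₂)^n = 9190 kPa.
W = (P₁V₁−P₂V₂)/(n−1) = (868×10.2−9190×1.93)/0.42 = -21200 J.
ΔU = nCvΔT = 4.52×12.5×(472−235) = 13400 J.
Q = ΔU + W = -7850 J.
Net over both steps: W = -30000 J, Q = -16600 J, ΔU = 13400 J.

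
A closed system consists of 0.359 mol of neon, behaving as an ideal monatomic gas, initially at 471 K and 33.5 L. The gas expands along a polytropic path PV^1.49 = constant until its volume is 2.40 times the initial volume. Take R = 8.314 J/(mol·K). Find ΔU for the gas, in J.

-736 J

P₁ = nRT₁/V₁ = 0.359×8.314×471/33.5 = 42.0 kPa.
Polytropic n=1.49: T₂ = T₁(V₁/V₂)^(n−1) = 471×(0.417)^0.49 = 307 K; P₂ = P₁(V₁/V₂)^n = 11.4 kPa.
For an ideal gas ΔU = nCvΔT with Cv = (3/2)R = 12.5 J/(mol·K).
ΔU = 0.359×12.5×(307−471) = -736 J.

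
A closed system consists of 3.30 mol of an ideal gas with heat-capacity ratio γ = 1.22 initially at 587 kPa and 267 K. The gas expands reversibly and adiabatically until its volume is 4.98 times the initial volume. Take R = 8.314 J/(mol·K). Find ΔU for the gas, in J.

V₁ = nRT₁/P₁ = 3.30×8.314×267/587 = 12.5 L.
Adiabatic: TV^(γ−1) = const ⇒ T₂ = 267×(0.201)^0.220 = 188 K; PV^γ = const ⇒ P₂ = 82.8 kPa.
For an ideal gas ΔU = nCvΔT with Cv = R/(γ−1) = 37.8 J/(mol·K).
ΔU = 3.30×37.8×(188−267) = -9910 J.

-9910 J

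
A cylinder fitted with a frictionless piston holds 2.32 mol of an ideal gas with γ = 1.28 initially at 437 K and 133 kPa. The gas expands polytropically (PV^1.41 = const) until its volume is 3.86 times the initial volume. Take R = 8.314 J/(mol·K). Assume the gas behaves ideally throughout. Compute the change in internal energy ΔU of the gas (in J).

V₁ = nRT₁/P₁ = 2.32×8.314×437/133 = 63.4 L.
Polytropic n=1.41: T₂ = T₁(V₁/V₂)^(n−1) = 437×(0.259)^0.41 = 251 K; P₂ = P₁(V₁/V₂)^n = 19.8 kPa.
For an ideal gas ΔU = nCvΔT with Cv = R/(γ−1) = 29.7 J/(mol·K).
ΔU = 2.32×29.7×(251−437) = -12800 J.

-12800 J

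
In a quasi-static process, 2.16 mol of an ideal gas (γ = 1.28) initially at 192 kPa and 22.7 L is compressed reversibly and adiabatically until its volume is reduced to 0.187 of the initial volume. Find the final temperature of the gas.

T₁ = P₁V₁/(nR) = 192×22.7/(2.16×8.314) = 243 K.
Adiabatic: TV^(γ−1) = const ⇒ T₂ = 243×(5.35)^0.280 = 388 K; PV^γ = const ⇒ P₂ = 1640 kPa.

388 K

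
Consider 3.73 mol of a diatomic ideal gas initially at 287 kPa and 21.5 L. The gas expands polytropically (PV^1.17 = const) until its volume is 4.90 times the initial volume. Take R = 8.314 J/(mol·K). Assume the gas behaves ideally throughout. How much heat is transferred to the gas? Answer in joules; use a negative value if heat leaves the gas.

T₁ = P₁V₁/(nR) = 287×21.5/(3.73×8.314) = 199 K.
Polytropic n=1.17: T₂ = T₁(V₁/V₂)^(n−1) = 199×(0.204)^0.17 = 152 K; P₂ = P₁(V₁/V₂)^n = 44.7 kPa.
W = (P₁V₁−P₂V₂)/(n−1) = (287×21.5−44.7×105)/0.17 = 8590 J.
ΔU = nCvΔT = 3.73×20.8×(152−199) = -3650 J.
Q = ΔU + W = 4940 J.

4940 J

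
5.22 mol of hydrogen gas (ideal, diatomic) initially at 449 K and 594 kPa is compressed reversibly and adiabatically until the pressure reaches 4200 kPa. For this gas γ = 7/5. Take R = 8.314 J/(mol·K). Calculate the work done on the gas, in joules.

V₁ = nRT₁/P₁ = 5.22×8.314×449/594 = 32.8 L.
Adiabatic: T₂/T₁ = (P₂/P₁)^((γ−1)/γ) ⇒ T₂ = 449×(7.07)^0.286 = 785 K; V₂ = 8.11 L.
ΔU = nCvΔT = 5.22×20.8×(785−449) = 36500 J.
Q = 0 for an adiabatic process, so W = −ΔU = -36500 J.
Work done on the gas = −W_by = 36500 J.

36500 J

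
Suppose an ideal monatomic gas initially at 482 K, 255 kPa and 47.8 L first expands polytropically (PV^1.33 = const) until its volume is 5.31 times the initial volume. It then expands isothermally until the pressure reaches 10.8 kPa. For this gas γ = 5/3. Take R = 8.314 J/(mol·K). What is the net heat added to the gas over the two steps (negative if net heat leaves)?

n = P₁V₁/(RT₁) = 255×47.8/(8.314×482) = 3.04 mol.
Step 1 — Polytropic n=1.33: T₂ = T₁(V₁/V₂)^(n−1) = 482×(0.188)^0.33 = 278 K; P₂ = P₁(V₁/V₂)^n = 27.7 kPa.
W = (P₁V₁−P₂V₂)/(n−1) = (255×47.8−27.7×254)/0.33 = 15600 J.
ΔU = nCvΔT = 3.04×12.5×(278−482) = -7750 J.
Q = ΔU + W = 7900 J.
State after step 1: P = 27.7 kPa, V = 254 L, T = 278 K.
Step 2 — Isothermal: T stays 278 K; PV = const ⇒ V₂ = 651 L, P₂ = 10.8 kPa.
ΔU = 0 (ideal gas, T constant).
W = nRT ln(V₂/V₁) = 3.04×8.314×278×ln(2.56) = 6610 J.
Q = ΔU + W = 6610 J.
Net over both steps: W = 22300 J, Q = 14500 J, ΔU = -7750 J.

14500 J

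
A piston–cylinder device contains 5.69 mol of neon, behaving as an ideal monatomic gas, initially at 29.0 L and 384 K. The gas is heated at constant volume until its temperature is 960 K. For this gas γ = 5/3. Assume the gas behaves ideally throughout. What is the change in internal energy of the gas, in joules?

40900 J

P₁ = nRT₁/V₁ = 5.69×8.314×384/29.0 = 626 kPa.
Isochoric: V stays 29.0 L; P/T = const ⇒ T₂ = 960 K, P₂ = 1570 kPa.
For an ideal gas ΔU = nCvΔT with Cv = (3/2)R = 12.5 J/(mol·K).
ΔU = 5.69×12.5×(960−384) = 40900 J.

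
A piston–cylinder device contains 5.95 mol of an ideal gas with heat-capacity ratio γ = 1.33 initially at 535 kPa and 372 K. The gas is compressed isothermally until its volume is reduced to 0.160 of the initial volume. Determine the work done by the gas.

V₁ = nRT₁/P₁ = 5.95×8.314×372/535 = 34.4 L.
Isothermal: T stays 372 K; PV = const ⇒ V₂ = 5.50 L, P₂ = 3340 kPa.
W = nRT ln(V₂/V₁) = 5.95×8.314×372×ln(0.160) = -33700 J.

-33700 J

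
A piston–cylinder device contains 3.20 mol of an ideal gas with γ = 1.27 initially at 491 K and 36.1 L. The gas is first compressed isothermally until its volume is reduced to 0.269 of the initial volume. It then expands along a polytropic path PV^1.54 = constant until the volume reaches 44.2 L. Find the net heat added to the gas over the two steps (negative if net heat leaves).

P₁ = nRT₁/V₁ = 3.20×8.314×491/36.1 = 362 kPa.
Step 1 — Isothermal: T stays 491 K; PV = const ⇒ V₂ = 9.71 L, P₂ = 1350 kPa.
ΔU = 0 (ideal gas, T constant).
W = nRT ln(V₂/V₁) = 3.20×8.314×491×ln(0.269) = -17200 J.
Q = ΔU + W = -17200 J.
State after step 1: P = 1350 kPa, V = 9.71 L, T = 491 K.
Step 2 — Polytropic n=1.54: T₂ = T₁(V₁/V₂)^(n−1) = 491×(0.220)^0.54 = 217 K; P₂ = P₁(V₁/V₂)^n = 130 kPa.
W = (P₁V₁−P₂V₂)/(n−1) = (1350×9.71−130×44.2)/0.54 = 13500 J.
ΔU = nCvΔT = 3.20×30.8×(217−491) = -27000 J.
Q = ΔU + W = -13500 J.
Net over both steps: W = -3630 J, Q = -30700 J, ΔU = -27000 J.

-30700 J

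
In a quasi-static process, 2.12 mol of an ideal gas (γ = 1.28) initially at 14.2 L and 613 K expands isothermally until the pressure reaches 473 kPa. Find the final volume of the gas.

22.8 L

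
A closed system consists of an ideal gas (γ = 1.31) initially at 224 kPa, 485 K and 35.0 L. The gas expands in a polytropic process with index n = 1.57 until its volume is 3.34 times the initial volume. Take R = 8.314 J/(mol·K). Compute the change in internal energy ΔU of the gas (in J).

-12600 J

n = P₁V₁/(RT₁) = 224×35.0/(8.314×485) = 1.94 mol.
Polytropic n=1.57: T₂ = T₁(V₁/V₂)^(n−1) = 485×(0.299)^0.57 = 244 K; P₂ = P₁(V₁/V₂)^n = 33.7 kPa.
For an ideal gas ΔU = nCvΔT with Cv = R/(γ−1) = 26.8 J/(mol·K).
ΔU = 1.94×26.8×(244−485) = -12600 J.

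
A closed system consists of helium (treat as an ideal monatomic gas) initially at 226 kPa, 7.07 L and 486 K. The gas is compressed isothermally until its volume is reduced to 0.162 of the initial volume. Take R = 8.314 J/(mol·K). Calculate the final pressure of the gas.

Isothermal: T stays 486 K; PV = const ⇒ V₂ = 1.15 L, P₂ = 1400 kPa.

1400 kPa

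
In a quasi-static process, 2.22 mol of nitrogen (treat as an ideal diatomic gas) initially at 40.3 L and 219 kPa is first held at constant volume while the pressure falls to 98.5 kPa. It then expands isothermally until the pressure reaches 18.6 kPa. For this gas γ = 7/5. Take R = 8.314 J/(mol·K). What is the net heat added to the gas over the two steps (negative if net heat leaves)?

T₁ = P₁V₁/(nR) = 219×40.3/(2.22×8.314) = 478 K.
Step 1 — Isochoric: V stays 40.3 L; P/T = const ⇒ T₂ = 215 K, P₂ = 98.5 kPa.
W = 0 (no volume change).
ΔU = nCvΔT = 2.22×20.8×(215−478) = -12100 J.
Q = ΔU = -12100 J.
State after step 1: P = 98.5 kPa, V = 40.3 L, T = 215 K.
Step 2 — Isothermal: T stays 215 K; PV = const ⇒ V₂ = 213 L, P₂ = 18.6 kPa.
ΔU = 0 (ideal gas, T constant).
W = nRT ln(V₂/V₁) = 2.22×8.314×215×ln(5.30) = 6620 J.
Q = ΔU + W = 6620 J.
Net over both steps: W = 6620 J, Q = -5520 J, ΔU = -12100 J.

-5520 J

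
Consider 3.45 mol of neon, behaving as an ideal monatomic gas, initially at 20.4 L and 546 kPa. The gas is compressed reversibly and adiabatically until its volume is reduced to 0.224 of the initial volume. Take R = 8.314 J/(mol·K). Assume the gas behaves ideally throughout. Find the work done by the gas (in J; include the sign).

-28600 J

T₁ = P₁V₁/(nR) = 546×20.4/(3.45×8.314) = 388 K.
Adiabatic: TV^(γ−1) = const ⇒ T₂ = 388×(4.46)^0.667 = 1050 K; PV^γ = const ⇒ P₂ = 6610 kPa.
ΔU = nCvΔT = 3.45×12.5×(1050−388) = 28600 J.
Q = 0 for an adiabatic process, so W = −ΔU = -28600 J.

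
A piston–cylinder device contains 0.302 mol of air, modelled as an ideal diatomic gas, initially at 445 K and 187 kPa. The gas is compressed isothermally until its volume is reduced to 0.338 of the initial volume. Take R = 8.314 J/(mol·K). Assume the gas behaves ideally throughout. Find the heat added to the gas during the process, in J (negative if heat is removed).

-1210 J

V₁ = nRT₁/P₁ = 0.302×8.314×445/187 = 5.97 L.
Isothermal: T stays 445 K; PV = const ⇒ V₂ = 2.02 L, P₂ = 553 kPa.
ΔU = 0 (ideal gas, T constant).
W = nRT ln(V₂/V₁) = 0.302×8.314×445×ln(0.338) = -1210 J.
Q = ΔU + W = -1210 J.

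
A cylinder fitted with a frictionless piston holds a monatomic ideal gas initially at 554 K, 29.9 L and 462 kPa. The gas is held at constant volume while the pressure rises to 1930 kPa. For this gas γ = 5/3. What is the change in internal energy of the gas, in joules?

65800 J

n = P₁V₁/(RT₁) = 462×29.9/(8.314×554) = 3.00 mol.
Isochoric: V stays 29.9 L; P/T = const ⇒ T₂ = 2310 K, P₂ = 1930 kPa.
For an ideal gas ΔU = nCvΔT with Cv = (3/2)R = 12.5 J/(mol·K).
ΔU = 3.00×12.5×(2310−554) = 65800 J.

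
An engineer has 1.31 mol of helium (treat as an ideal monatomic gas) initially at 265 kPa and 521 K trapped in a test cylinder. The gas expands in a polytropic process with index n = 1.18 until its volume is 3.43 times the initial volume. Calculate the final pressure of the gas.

61.9 kPa

V₁ = nRT₁/P₁ = 1.31×8.314×521/265 = 21.4 L.
Polytropic n=1.18: T₂ = T₁(V₁/V₂)^(n−1) = 521×(0.292)^0.18 = 417 K; P₂ = P₁(V₁/V₂)^n = 61.9 kPa.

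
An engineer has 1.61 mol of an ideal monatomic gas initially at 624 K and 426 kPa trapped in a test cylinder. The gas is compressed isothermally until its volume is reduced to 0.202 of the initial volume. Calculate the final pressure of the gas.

2110 kPa

V₁ = nRT₁/P₁ = 1.61×8.314×624/426 = 19.6 L.
Isothermal: T stays 624 K; PV = const ⇒ V₂ = 3.96 L, P₂ = 2110 kPa.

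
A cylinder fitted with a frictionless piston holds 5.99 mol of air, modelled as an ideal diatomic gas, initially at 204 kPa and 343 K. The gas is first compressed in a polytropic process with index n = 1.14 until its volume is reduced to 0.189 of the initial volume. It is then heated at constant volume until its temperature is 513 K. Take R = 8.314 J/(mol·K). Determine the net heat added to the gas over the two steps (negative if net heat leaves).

-10900 J

V₁ = nRT₁/P₁ = 5.99×8.314×343/204 = 83.7 L.
Step 1 — Polytropic n=1.14: T₂ = T₁(V₁/V₂)^(n−1) = 343×(5.29)^0.14 = 433 K; P₂ = P₁(V₁/V₂)^n = 1360 kPa.
W = (P₁V₁−P₂V₂)/(n−1) = (204×83.7−1360×15.8)/0.14 = -32100 J.
ΔU = nCvΔT = 5.99×20.8×(433−343) = 11200 J.
Q = ΔU + W = -20800 J.
State after step 1: P = 1360 kPa, V = 15.8 L, T = 433 K.
Step 2 — Isochoric: V stays 15.8 L; P/T = const ⇒ T₂ = 513 K, P₂ = 1610 kPa.
W = 0 (no volume change).
ΔU = nCvΔT = 5.99×20.8×(513−433) = 9950 J.
Q = ΔU = 9950 J.
Net over both steps: W = -32100 J, Q = -10900 J, ΔU = 21200 J.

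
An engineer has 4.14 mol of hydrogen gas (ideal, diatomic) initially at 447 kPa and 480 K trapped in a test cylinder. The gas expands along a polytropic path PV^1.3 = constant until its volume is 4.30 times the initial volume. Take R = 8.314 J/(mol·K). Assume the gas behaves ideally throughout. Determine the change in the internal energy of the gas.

-14600 J

V₁ = nRT₁/P₁ = 4.14×8.314×480/447 = 37.0 L.
Polytropic n=1.3: T₂ = T₁(V₁/V₂)^(n−1) = 480×(0.233)^0.30 = 310 K; P₂ = P₁(V₁/V₂)^n = 67.1 kPa.
For an ideal gas ΔU = nCvΔT with Cv = (5/2)R = 20.8 J/(mol·K).
ΔU = 4.14×20.8×(310−480) = -14600 J.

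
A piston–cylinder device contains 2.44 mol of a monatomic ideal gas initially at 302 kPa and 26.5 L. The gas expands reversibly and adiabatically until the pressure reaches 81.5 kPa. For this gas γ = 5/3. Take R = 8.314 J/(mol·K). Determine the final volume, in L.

58.2 L

T₁ = P₁V₁/(nR) = 302×26.5/(2.44×8.314) = 395 K.
Adiabatic: T₂/T₁ = (P₂/P₁)^((γ−1)/γ) ⇒ T₂ = 395×(0.270)^0.400 = 234 K; V₂ = 58.2 L.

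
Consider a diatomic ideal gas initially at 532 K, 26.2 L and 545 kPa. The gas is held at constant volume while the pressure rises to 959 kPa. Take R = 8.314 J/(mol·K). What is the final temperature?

936 K

Isochoric: V stays 26.2 L; P/T = const ⇒ T₂ = 936 K, P₂ = 959 kPa.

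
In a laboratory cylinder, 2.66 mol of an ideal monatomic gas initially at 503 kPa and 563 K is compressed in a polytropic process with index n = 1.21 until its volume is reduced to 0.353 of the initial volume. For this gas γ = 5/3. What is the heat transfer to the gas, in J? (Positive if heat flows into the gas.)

-9930 J

V₁ = nRT₁/P₁ = 2.66×8.314×563/503 = 24.8 L.
Polytropic n=1.21: T₂ = T₁(V₁/V₂)^(n−1) = 563×(2.83)^0.21 = 701 K; P₂ = P₁(V₁/V₂)^n = 1770 kPa.
W = (P₁V₁−P₂V₂)/(n−1) = (503×24.8−1770×8.74)/0.21 = -14500 J.
ΔU = nCvΔT = 2.66×12.5×(701−563) = 4560 J.
Q = ΔU + W = -9930 J.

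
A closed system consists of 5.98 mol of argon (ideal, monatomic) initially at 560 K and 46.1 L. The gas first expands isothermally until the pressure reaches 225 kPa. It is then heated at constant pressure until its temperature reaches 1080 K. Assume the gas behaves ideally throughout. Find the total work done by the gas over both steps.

53300 J

P₁ = nRT₁/V₁ = 5.98×8.314×560/46.1 = 604 kPa.
Step 1 — Isothermal: T stays 560 K; PV = const ⇒ V₂ = 124 L, P₂ = 225 kPa.
ΔU = 0 (ideal gas, T constant).
W = nRT ln(V₂/V₁) = 5.98×8.314×560×ln(2.68) = 27500 J.
Q = ΔU + W = 27500 J.
State after step 1: P = 225 kPa, V = 124 L, T = 560 K.
Step 2 — Isobaric: P stays 225 kPa; V/T = const ⇒ T₂ = 1080 K, V₂ = 239 L.
W = PΔV = 225×(239−124) kPa·L = 25900 J.
ΔU = nCvΔT = 5.98×12.5×(1080−560) = 38800 J.
Q = ΔU + W = nCpΔT = 64600 J.
Net over both steps: W = 53300 J, Q = 92100 J, ΔU = 38800 J.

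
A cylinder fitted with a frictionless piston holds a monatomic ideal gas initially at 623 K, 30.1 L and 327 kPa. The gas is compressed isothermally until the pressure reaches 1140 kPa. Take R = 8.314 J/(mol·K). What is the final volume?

8.63 L

Isothermal: T stays 623 K; PV = const ⇒ V₂ = 8.63 L, P₂ = 1140 kPa.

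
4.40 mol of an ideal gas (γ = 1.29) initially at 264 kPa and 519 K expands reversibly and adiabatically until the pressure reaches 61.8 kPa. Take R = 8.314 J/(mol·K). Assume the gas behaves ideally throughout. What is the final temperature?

374 K

V₁ = nRT₁/P₁ = 4.40×8.314×519/264 = 71.9 L.
Adiabatic: T₂/T₁ = (P₂/P₁)^((γ−1)/γ) ⇒ T₂ = 519×(0.234)^0.225 = 374 K; V₂ = 222 L.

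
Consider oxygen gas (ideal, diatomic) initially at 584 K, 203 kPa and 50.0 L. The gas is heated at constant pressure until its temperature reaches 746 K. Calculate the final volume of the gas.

Isobaric: P stays 203 kPa; V/T = const ⇒ T₂ = 746 K, V₂ = 63.9 L.

63.9 L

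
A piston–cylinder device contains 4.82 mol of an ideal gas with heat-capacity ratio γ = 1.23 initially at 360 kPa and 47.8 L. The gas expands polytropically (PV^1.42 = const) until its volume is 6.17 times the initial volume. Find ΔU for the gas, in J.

-40000 J

T₁ = P₁V₁/(nR) = 360×47.8/(4.82×8.314) = 429 K.
Polytropic n=1.42: T₂ = T₁(V₁/V₂)^(n−1) = 429×(0.162)^0.42 = 200 K; P₂ = P₁(V₁/V₂)^n = 27.2 kPa.
For an ideal gas ΔU = nCvΔT with Cv = R/(γ−1) = 36.1 J/(mol·K).
ΔU = 4.82×36.1×(200−429) = -40000 J.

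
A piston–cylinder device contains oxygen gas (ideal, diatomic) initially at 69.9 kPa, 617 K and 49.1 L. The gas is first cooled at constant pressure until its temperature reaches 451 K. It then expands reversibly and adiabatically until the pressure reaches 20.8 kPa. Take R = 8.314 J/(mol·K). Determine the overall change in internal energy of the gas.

-4140 J

n = P₁V₁/(RT₁) = 69.9×49.1/(8.314×617) = 0.669 mol.
Step 1 — Isobaric: P stays 69.9 kPa; V/T = const ⇒ T₂ = 451 K, V₂ = 35.9 L.
W = PΔV = 69.9×(35.9−49.1) kPa·L = -923 J.
ΔU = nCvΔT = 0.669×20.8×(451−617) = -2310 J.
Q = ΔU + W = nCpΔT = -3230 J.
State after step 1: P = 69.9 kPa, V = 35.9 L, T = 451 K.
Step 2 — Adiabatic: T₂/T₁ = (P₂/P₁)^((γ−1)/γ) ⇒ T₂ = 451×(0.298)^0.286 = 319 K; V₂ = 85.3 L.
ΔU = nCvΔT = 0.669×20.8×(319−451) = -1840 J.
Q = 0 for an adiabatic process, so W = −ΔU = 1840 J.
Net over both steps: W = 912 J, Q = -3230 J, ΔU = -4140 J.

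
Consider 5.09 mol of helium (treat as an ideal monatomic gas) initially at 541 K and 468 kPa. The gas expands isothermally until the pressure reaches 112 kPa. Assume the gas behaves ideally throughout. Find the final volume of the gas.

204 L

V₁ = nRT₁/P₁ = 5.09×8.314×541/468 = 48.9 L.
Isothermal: T stays 541 K; PV = const ⇒ V₂ = 204 L, P₂ = 112 kPa.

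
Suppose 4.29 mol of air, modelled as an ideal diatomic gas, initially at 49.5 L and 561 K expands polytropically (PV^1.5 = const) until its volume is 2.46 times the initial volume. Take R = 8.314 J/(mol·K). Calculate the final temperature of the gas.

358 K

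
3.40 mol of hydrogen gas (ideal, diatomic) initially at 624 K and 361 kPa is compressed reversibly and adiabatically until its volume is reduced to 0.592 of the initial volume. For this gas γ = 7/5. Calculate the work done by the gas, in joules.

-10300 J

V₁ = nRT₁/P₁ = 3.40×8.314×624/361 = 48.9 L.
Adiabatic: TV^(γ−1) = const ⇒ T₂ = 624×(1.69)^0.400 = 770 K; PV^γ = const ⇒ P₂ = 752 kPa.
ΔU = nCvΔT = 3.40×20.8×(770−624) = 10300 J.
Q = 0 for an adiabatic process, so W = −ΔU = -10300 J.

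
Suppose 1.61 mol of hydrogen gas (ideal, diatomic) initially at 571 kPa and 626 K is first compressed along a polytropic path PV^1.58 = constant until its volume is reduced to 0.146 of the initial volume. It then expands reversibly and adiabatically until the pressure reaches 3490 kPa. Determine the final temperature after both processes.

V₁ = nRT₁/P₁ = 1.61×8.314×626/571 = 14.7 L.
Step 1 — Polytropic n=1.58: T₂ = T₁(V₁/V₂)^(n−1) = 626×(6.85)^0.58 = 1910 K; P₂ = P₁(V₁/V₂)^n = 11900 kPa.
W = (P₁V₁−P₂V₂)/(n−1) = (571×14.7−11900×2.14)/0.58 = -29700 J.
ΔU = nCvΔT = 1.61×20.8×(1910−626) = 43000 J.
Q = ΔU + W = 13300 J.
State after step 1: P = 11900 kPa, V = 2.14 L, T = 1910 K.
Step 2 — Adiabatic: T₂/T₁ = (P₂/P₁)^((γ−1)/γ) ⇒ T₂ = 1910×(0.292)^0.286 = 1340 K; V₂ = 5.16 L.
ΔU = nCvΔT = 1.61×20.8×(1340−1910) = -18900 J.
Q = 0 for an adiabatic process, so W = −ΔU = 18900 J.
Net over both steps: W = -10700 J, Q = 13300 J, ΔU = 24100 J.

1340 K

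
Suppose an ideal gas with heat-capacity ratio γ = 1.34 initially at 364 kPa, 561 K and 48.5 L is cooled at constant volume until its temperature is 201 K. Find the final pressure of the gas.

130 kPa

Isochoric: V stays 48.5 L; P/T = const ⇒ T₂ = 201 K, P₂ = 130 kPa.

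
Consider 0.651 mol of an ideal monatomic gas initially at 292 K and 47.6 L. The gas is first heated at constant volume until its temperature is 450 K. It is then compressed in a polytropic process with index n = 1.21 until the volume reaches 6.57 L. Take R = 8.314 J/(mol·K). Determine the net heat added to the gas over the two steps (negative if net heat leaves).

P₁ = nRT₁/V₁ = 0.651×8.314×292/47.6 = 33.2 kPa.
Step 1 — Isochoric: V stays 47.6 L; P/T = const ⇒ T₂ = 450 K, P₂ = 51.2 kPa.
W = 0 (no volume change).
ΔU = nCvΔT = 0.651×12.5×(450−292) = 1280 J.
Q = ΔU = 1280 J.
State after step 1: P = 51.2 kPa, V = 47.6 L, T = 450 K.
Step 2 — Polytropic n=1.21: T₂ = T₁(V₁/V₂)^(n−1) = 450×(7.25)^0.21 = 682 K; P₂ = P₁(V₁/V₂)^n = 562 kPa.
W = (P₁V₁−P₂V₂)/(n−1) = (51.2×47.6−562×6.57)/0.21 = -5980 J.
ΔU = nCvΔT = 0.651×12.5×(682−450) = 1880 J.
Q = ΔU + W = -4100 J.
Net over both steps: W = -5980 J, Q = -2810 J, ΔU = 3170 J.

-2810 J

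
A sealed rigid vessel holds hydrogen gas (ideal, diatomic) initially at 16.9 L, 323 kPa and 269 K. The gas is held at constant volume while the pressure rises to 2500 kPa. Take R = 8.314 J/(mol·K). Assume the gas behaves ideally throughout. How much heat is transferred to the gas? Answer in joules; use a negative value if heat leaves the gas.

92000 J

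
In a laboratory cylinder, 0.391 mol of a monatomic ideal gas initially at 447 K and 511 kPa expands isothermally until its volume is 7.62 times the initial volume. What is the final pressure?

67.1 kPa

V₁ = nRT₁/P₁ = 0.391×8.314×447/511 = 2.84 L.
Isothermal: T stays 447 K; PV = const ⇒ V₂ = 21.7 L, P₂ = 67.1 kPa.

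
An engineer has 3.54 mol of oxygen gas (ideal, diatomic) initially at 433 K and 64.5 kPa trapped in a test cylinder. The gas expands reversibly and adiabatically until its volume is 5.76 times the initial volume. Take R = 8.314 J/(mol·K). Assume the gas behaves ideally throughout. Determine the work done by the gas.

16000 J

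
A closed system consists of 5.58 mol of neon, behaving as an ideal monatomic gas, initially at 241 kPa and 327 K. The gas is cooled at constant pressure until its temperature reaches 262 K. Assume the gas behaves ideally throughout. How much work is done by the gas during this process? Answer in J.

-3020 J

V₁ = nRT₁/P₁ = 5.58×8.314×327/241 = 62.9 L.
Isobaric: P stays 241 kPa; V/T = const ⇒ T₂ = 262 K, V₂ = 50.4 L.
W = PΔV = 241×(50.4−62.9) kPa·L = -3020 J.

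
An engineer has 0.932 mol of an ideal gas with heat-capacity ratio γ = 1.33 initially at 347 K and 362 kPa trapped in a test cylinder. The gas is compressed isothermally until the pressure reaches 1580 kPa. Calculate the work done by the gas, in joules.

-3960 J

V₁ = nRT₁/P₁ = 0.932×8.314×347/362 = 7.43 L.
Isothermal: T stays 347 K; PV = const ⇒ V₂ = 1.70 L, P₂ = 1580 kPa.
W = nRT ln(V₂/V₁) = 0.932×8.314×347×ln(0.229) = -3960 J.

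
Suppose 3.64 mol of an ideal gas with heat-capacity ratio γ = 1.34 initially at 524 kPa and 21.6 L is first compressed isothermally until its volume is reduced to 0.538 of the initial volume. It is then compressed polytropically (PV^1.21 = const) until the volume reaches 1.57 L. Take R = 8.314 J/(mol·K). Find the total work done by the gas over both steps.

T₁ = P₁V₁/(nR) = 524×21.6/(3.64×8.314) = 374 K.
Step 1 — Isothermal: T stays 374 K; PV = const ⇒ V₂ = 11.6 L, P₂ = 974 kPa.
ΔU = 0 (ideal gas, T constant).
W = nRT ln(V₂/V₁) = 3.64×8.314×374×ln(0.538) = -7020 J.
Q = ΔU + W = -7020 J.
State after step 1: P = 974 kPa, V = 11.6 L, T = 374 K.
Step 2 — Polytropic n=1.21: T₂ = T₁(V₁/V₂)^(n−1) = 374×(7.40)^0.21 = 569 K; P₂ = P₁(V₁/V₂)^n = 11000 kPa.
W = (P₁V₁−P₂V₂)/(n−1) = (974×11.6−11000×1.57)/0.21 = -28200 J.
ΔU = nCvΔT = 3.64×24.5×(569−374) = 17400 J.
Q = ΔU + W = -10800 J.
Net over both steps: W = -35200 J, Q = -17800 J, ΔU = 17400 J.

-35200 J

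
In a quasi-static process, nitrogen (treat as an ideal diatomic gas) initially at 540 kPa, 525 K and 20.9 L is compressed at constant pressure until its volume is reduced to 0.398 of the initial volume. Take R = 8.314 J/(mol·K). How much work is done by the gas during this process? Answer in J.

n = P₁V₁/(RT₁) = 540×20.9/(8.314×525) = 2.59 mol.
Isobaric: P stays 540 kPa; V/T = const ⇒ T₂ = 209 K, V₂ = 8.32 L.
W = PΔV = 540×(8.32−20.9) kPa·L = -6790 J.

-6790 J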